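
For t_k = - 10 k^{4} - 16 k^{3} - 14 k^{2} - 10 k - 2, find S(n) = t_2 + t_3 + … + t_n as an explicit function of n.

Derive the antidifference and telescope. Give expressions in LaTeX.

S(n) = - 2 n^{5} - 9 n^{4} - 16 n^{3} - 16 n^{2} - 9 n + 52

Step 1: r(k) = (5*k**4 + 28*k**3 + 61*k**2 + 63*k + 26)/(5*k**4 + 8*k**3 + 7*k**2 + 5*k + 1).
Take A(k)=1, B(k)=1, C(k)=k**4 + 8*k**3/5 + 7*k**2/5 + k + 1/5.
f must satisfy (1)·f(k+1) − (1)·f(k) = k**4 + 8*k**3/5 + 7*k**2/5 + k + 1/5.
Degrees (0,0,4) ⇒ d ≤ 5.
Solving with deg f ≤ 5: f(k) = k*(k + 1)*(2*k - 1)*(k**2 - k + 1)/10.
Certificate R = B(k−1)f/C = k*(2*k - 1)*(k**2 - k + 1)/(2*(5*k**3 + 3*k**2 + 4*k + 1)) gives s_k = k*(-2*k**4 + k**3 - 2*k + 1).
Δs = -10*k**4 - 16*k**3 - 14*k**2 - 10*k - 2, as required.
s_(n+1) = -2*n**5 - 9*n**4 - 16*n**3 - 16*n**2 - 9*n - 2 and s_(2) = -54, so S(n) = -2*n**5 - 9*n**4 - 16*n**3 - 16*n**2 - 9*n + 52.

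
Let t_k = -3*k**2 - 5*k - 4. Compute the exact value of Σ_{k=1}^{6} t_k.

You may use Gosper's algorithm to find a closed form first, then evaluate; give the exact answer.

Σ = -402

Step 1: r(k) = (3*k**2 + 11*k + 12)/(3*k**2 + 5*k + 4).
Normal form (A,B,C) = (1, 1, k**2 + 5*k/3 + 4/3).
Key eq: (1)·f(k+1) = (1)·f(k) + (k**2 + 5*k/3 + 4/3).
Bound: deg f ≤ 3.
Match coefficients ⇒ f(k) = k*(k**2 + k + 2)/3.
Get s_k = R·t_k = k*(-k**2 - k - 2) with R(k) = B(k−1)f(k)/C(k) = k*(k**2 + k + 2)/(3*k**2 + 5*k + 4).
Verify: -3*k**2 - 5*k - 4 matches t_k.
Sum = s_(7) − s_(1); s_(7) = -406, s_(1) = -4 ⇒ -402.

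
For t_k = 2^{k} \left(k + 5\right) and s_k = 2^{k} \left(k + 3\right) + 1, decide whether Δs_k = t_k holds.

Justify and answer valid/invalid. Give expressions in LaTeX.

Valid — Δs_k = t_k.

s_(k+1) = 2**(k + 1)*(k + 4) + 1
s_(k+1) − s_k = 2**k*(k + 5)
(s_(k+1) − s_k) − t_k = 0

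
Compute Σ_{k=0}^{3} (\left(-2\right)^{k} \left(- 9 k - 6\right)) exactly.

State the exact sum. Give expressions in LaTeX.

Σ = 192

t_(k+1)/t_k = 2*(-3*k - 5)/(3*k + 2).
So A=-2 and B=1, with C=k + 2/3.
Solve (-2)·f(k+1) − (1)·f(k) = k + 2/3.
Degrees (0,0,1) ⇒ d ≤ 1.
Solve for f: f(k) = -k/3 (degree 1 ≤ 1).
So s_k = (B(k−1)f/C)·t_k = (-k/(3*k + 2))·t_k = 3*(-2)**k*k.
s_(k+1) − s_k = (-2)**k*(-9*k - 6) = t_k.
Evaluate s at k=4 and k=0: 192 and 0; difference 192.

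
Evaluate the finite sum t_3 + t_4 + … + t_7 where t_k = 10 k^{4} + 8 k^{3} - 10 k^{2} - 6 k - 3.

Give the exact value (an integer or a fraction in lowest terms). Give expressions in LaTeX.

Σ = 51275

r(k) = (10*k**4 + 48*k**3 + 74*k**2 + 38*k - 1)/(10*k**4 + 8*k**3 - 10*k**2 - 6*k - 3) after simplifying.
Gosper form: A/B · C(k+1)/C(k) with A=1, B=1, C=k**4 + 4*k**3/5 - k**2 - 3*k/5 - 3/10.
Key eq: (1)·f(k+1) = (1)·f(k) + (k**4 + 4*k**3/5 - k**2 - 3*k/5 - 3/10).
Bound: deg f ≤ 5.
Match coefficients ⇒ f(k) = k*(2*k**4 - 3*k**3 - 4*k**2 + 4*k - 2)/10.
So s_k = (B(k−1)f/C)·t_k = (k*(2*k**4 - 3*k**3 - 4*k**2 + 4*k - 2)/(10*k**4 + 8*k**3 - 10*k**2 - 6*k - 3))·t_k = k*(2*k**4 - 3*k**3 - 4*k**2 + 4*k - 2).
Δs = 10*k**4 + 8*k**3 - 10*k**2 - 6*k - 3, as required.
Telescoping: Σ = s_(8) − s_(3) = 51440 − (165) = 51275.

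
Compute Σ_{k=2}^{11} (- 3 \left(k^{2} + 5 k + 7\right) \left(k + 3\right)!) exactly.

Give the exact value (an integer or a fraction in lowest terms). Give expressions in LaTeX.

Σ = -50999300350920

The ratio is (k + 4)*(5*k + (k + 1)**2 + 12)/(k**2 + 5*k + 7).
Normal form (A,B,C) = (k + 4, 1, k**2 + 5*k + 7).
Need (k + 4)·f(k+1) − (1)·f(k) = k**2 + 5*k + 7.
Degrees (1,0,2) ⇒ d ≤ 1.
A polynomial solution: f(k) = k + 1.
Get s_k = R·t_k = -3*(k + 1)*factorial(k + 3) with R(k) = B(k−1)f(k)/C(k) = (k + 1)/(k**2 + 5*k + 7).
Δs = -3*(k**2 + 5*k + 7)*factorial(k + 3), as required.
Telescoping: Σ = s_(12) − s_(2) = -50999300352000 − (-1080) = -50999300350920.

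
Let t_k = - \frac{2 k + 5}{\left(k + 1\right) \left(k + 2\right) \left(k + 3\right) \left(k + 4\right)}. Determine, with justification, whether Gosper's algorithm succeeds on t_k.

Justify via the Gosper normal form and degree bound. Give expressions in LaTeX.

Yes. s_k = \frac{k \left(- k - 4\right)}{3 \left(k^{2} + 4 k + 3\right)}.

r(k) = (k + 1)*(2*k + 7)/((k + 5)*(2*k + 5)) after simplifying.
Normal form (A,B,C) = (k + 1, k + 5, k + 5/2).
Key eq: (k + 1)·f(k+1) = (k + 4)·f(k) + (k + 5/2).
Degrees (1,1,1) ⇒ d ≤ 3.
Solving with deg f ≤ 3: f(k) = k*(k + 2)*(k + 4)/6.
Then R = B(k−1)f/C = k*(k + 2)*(k + 4)**2/(3*(2*k + 5)), so s_k = R(k)·t_k = k*(-k - 4)/(3*(k**2 + 4*k + 3)).
Verify: (-2*k - 5)/(k**4 + 10*k**3 + 35*k**2 + 50*k + 24) matches t_k.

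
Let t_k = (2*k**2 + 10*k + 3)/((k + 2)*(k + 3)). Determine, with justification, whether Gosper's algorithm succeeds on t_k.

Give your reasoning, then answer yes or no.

Compute t_(k+1)/t_k: get (k + 2)*(10*k + 2*(k + 1)**2 + 13)/((k + 4)*(2*k**2 + 10*k + 3)).
Take A(k)=k + 2, B(k)=k + 4, C(k)=k**2 + 5*k + 3/2.
Need (k + 2)·f(k+1) − (k + 3)·f(k) = k**2 + 5*k + 3/2.
Degrees (1,1,2) ⇒ d ≤ 2.
Match coefficients ⇒ f(k) = k*(4*k - 1)/4.
R(k) = B(k−1)·f(k)/C(k) = k*(k + 3)*(4*k - 1)/(2*(2*k**2 + 10*k + 3)); s_k = R·t_k = k*(4*k - 1)/(2*(k + 2)).
Check: Δs_k = (2*k**2 + 10*k + 3)/(k**2 + 5*k + 6). ✓

Yes. s_k = k*(4*k - 1)/(2*(k + 2)).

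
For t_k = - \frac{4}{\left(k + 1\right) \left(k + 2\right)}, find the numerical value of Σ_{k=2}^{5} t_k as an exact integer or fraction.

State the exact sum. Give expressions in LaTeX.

Σ = -16/21

Compute t_(k+1)/t_k: get (k + 1)/(k + 3).
So A=k + 1 and B=k + 3, with C=1.
Need (k + 1)·f(k+1) − (k + 2)·f(k) = 1.
Bound: deg f ≤ 1.
Solve for f: f(k) = k (degree 1 ≤ 1).
R(k) = B(k−1)·f(k)/C(k) = k*(k + 2); s_k = R·t_k = -4*k/(k + 1).
Verify: -4/(k**2 + 3*k + 2) matches t_k.
Sum = s_(6) − s_(2); s_(6) = -24/7, s_(2) = -8/3 ⇒ -16/21.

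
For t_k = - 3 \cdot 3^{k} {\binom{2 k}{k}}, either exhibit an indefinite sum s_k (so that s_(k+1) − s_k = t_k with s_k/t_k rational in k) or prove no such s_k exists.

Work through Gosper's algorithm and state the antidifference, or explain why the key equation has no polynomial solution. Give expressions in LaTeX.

r(k) = 6*(2*k + 1)/(k + 1) after simplifying.
Gosper form: A/B · C(k+1)/C(k) with A=12*k + 6, B=k + 1, C=1.
f must satisfy (12*k + 6)·f(k+1) − (k)·f(k) = 1.
Degrees (1,1,0) ⇒ d ≤ -1.
Bound -1 < 0, so the key equation has no polynomial solution.

none — t_k is not Gosper-summable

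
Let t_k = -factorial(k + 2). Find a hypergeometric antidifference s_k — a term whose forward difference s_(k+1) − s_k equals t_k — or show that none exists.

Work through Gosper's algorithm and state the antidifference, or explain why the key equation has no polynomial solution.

not Gosper-summable; s_k does not exist

r(k) = k + 3 after simplifying.
A = k + 3, B = 1, C = 1.
Need (k + 3)·f(k+1) − (1)·f(k) = 1.
Bound: deg f ≤ -1.
deg f ≤ -1 is impossible — no certificate.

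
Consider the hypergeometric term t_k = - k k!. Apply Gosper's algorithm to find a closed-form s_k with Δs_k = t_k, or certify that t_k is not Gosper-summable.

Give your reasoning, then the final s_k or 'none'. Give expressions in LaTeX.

t_(k+1)/t_k = (k + 1)**2/k.
So A=k + 1 and B=1, with C=k.
Key eq: (k + 1)·f(k+1) = (1)·f(k) + (k).
Bound: deg f ≤ 0.
Solve for f: f(k) = 1 (degree 0 ≤ 0).
R(k) = B(k−1)·f(k)/C(k) = 1/k; s_k = R·t_k = -factorial(k).
s_(k+1) − s_k = -k*factorial(k) = t_k.

s_k = - k!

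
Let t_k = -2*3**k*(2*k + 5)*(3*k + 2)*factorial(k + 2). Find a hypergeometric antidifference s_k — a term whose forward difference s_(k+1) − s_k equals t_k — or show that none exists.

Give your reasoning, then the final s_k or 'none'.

t_(k+1)/t_k = 3*(k + 3)*(2*k + 7)*(3*k + 5)/((2*k + 5)*(3*k + 2)).
So A=3*k + 9 and B=1, with C=k**2 + 19*k/6 + 5/3.
Solve (3*k + 9)·f(k+1) − (1)·f(k) = k**2 + 19*k/6 + 5/3.
Degrees (1,0,2) ⇒ d ≤ 1.
A polynomial solution: f(k) = (2*k - 1)/6.
Certificate R = B(k−1)f/C = (2*k - 1)/((2*k + 5)*(3*k + 2)) gives s_k = -2*3**k*(2*k - 1)*factorial(k + 2).
Verify: -2*3**k*(2*k + 5)*(3*k + 2)*factorial(k + 2) matches t_k.

s_k = -2*3**k*(2*k - 1)*factorial(k + 2)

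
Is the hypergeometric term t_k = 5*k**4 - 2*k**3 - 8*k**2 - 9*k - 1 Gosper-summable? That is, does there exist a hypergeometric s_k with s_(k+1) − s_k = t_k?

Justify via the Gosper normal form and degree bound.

Step 1: r(k) = (5*k**4 + 18*k**3 + 16*k**2 - 11*k - 15)/(5*k**4 - 2*k**3 - 8*k**2 - 9*k - 1).
So A=1 and B=1, with C=k**4 - 2*k**3/5 - 8*k**2/5 - 9*k/5 - 1/5.
Solve (1)·f(k+1) − (1)·f(k) = k**4 - 2*k**3/5 - 8*k**2/5 - 9*k/5 - 1/5.
From deg A=0, deg B=0, deg C=4: d=5.
Solve for f: f(k) = k*(k**4 - 3*k**3 - k + 2)/5 (degree 5 ≤ 5).
Then R = B(k−1)f/C = k*(k**4 - 3*k**3 - k + 2)/(5*k**4 - 2*k**3 - 8*k**2 - 9*k - 1), so s_k = R(k)·t_k = k*(k**4 - 3*k**3 - k + 2).
Verify: 5*k**4 - 2*k**3 - 8*k**2 - 9*k - 1 matches t_k.

Yes. s_k = k*(k**4 - 3*k**3 - k + 2).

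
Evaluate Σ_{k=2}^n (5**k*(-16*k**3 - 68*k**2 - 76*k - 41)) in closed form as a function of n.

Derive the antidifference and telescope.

r(k) = 5*(16*k**3 + 116*k**2 + 260*k + 201)/(16*k**3 + 68*k**2 + 76*k + 41) after simplifying.
Factor: A=5; B=1; C=k**3 + 17*k**2/4 + 19*k/4 + 41/16.
Solve (5)·f(k+1) − (1)·f(k) = k**3 + 17*k**2/4 + 19*k/4 + 41/16.
From deg A=0, deg B=0, deg C=3: d=3.
Solving with deg f ≤ 3: f(k) = (4*k**3 + 2*k**2 - k + 4)/16.
Certificate R = B(k−1)f/C = (4*k**3 + 2*k**2 - k + 4)/(16*k**3 + 68*k**2 + 76*k + 41) gives s_k = 5**k*(-4*k**3 - 2*k**2 + k - 4).
Check: Δs_k = 5**k*(-16*k**3 - 68*k**2 - 76*k - 41). ✓
Evaluate: s_(n+1) = 5**(n + 1)*(-4*n**3 - 14*n**2 - 15*n - 9); subtract s_(2) = -1050 ⇒ S(n) = -20*5**n*n**3 - 70*5**n*n**2 - 75*5**n*n - 45*5**n + 1050.

S(n) = -20*5**n*n**3 - 70*5**n*n**2 - 75*5**n*n - 45*5**n + 1050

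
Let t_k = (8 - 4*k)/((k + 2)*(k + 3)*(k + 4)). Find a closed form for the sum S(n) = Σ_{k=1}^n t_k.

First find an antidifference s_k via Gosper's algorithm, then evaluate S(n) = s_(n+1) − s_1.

Ratio r(k) = (k - 1)*(k + 2)/((k - 2)*(k + 5)).
Factor: A=k + 2; B=k + 5; C=k - 2.
f must satisfy (k + 2)·f(k+1) − (k + 4)·f(k) = k - 2.
Degrees (1,1,1) ⇒ d ≤ 2.
Match coefficients ⇒ f(k) = -k.
Get s_k = R·t_k = 4*k/((k + 2)*(k + 3)) with R(k) = B(k−1)f(k)/C(k) = -k*(k + 4)/(k - 2).
s_(k+1) − s_k = 4*(2 - k)/(k**3 + 9*k**2 + 26*k + 24) = t_k.
s_(n+1) = 4*(n + 1)/(n**2 + 7*n + 12) and s_(1) = 1/3, so S(n) = n*(5 - n)/(3*(n**2 + 7*n + 12)).

S(n) = n*(5 - n)/(3*(n**2 + 7*n + 12))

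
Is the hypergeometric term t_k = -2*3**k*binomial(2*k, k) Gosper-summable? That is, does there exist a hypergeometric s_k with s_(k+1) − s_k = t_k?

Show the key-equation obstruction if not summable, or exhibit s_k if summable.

The ratio is 6*(2*k + 1)/(k + 1).
So A=12*k + 6 and B=k + 1, with C=1.
Need (12*k + 6)·f(k+1) − (k)·f(k) = 1.
Bound: deg f ≤ -1.
deg f ≤ -1 is impossible — no certificate.

No — negative degree bound, so no certificate f.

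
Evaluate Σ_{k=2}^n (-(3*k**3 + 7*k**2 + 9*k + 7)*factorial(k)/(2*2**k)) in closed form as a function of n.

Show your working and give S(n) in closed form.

S(n) = (20*2**n - 3*n**3*factorial(n) - 13*n**2*factorial(n) - 17*n*factorial(n) - 7*factorial(n))/(2*2**n)

Compute t_(k+1)/t_k: get (3*k**4 + 19*k**3 + 48*k**2 + 58*k + 26)/(2*(3*k**3 + 7*k**2 + 9*k + 7)).
A = k/2 + 1/2, B = 1, C = k**3 + 7*k**2/3 + 3*k + 7/3.
Solve (k/2 + 1/2)·f(k+1) − (1)·f(k) = k**3 + 7*k**2/3 + 3*k + 7/3.
Degrees (1,0,3) ⇒ d ≤ 2.
Solving with deg f ≤ 2: f(k) = 2*k*(3*k + 4)/3.
Then R = B(k−1)f/C = 2*k*(3*k + 4)/(3*k**3 + 7*k**2 + 9*k + 7), so s_k = R(k)·t_k = -k*(3*k + 4)*factorial(k)/2**k.
Verify: -(3*k**3 + 7*k**2 + 9*k + 7)*factorial(k)/(2*2**k) matches t_k.
Telescope: S(n) = s_(n+1) − s_(2) = -2**(-n - 1)*(n + 1)*(3*n + 7)*factorial(n + 1) − (-10) = (20*2**n - 3*n**3*factorial(n) - 13*n**2*factorial(n) - 17*n*factorial(n) - 7*factorial(n))/(2*2**n).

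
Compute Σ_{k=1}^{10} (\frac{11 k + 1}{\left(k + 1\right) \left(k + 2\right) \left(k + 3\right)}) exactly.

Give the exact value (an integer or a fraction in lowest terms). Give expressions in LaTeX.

Σ = 105/52

Ratio r(k) = (k + 1)*(11*k + 12)/((k + 4)*(11*k + 1)).
Gosper form: A/B · C(k+1)/C(k) with A=k + 1, B=k + 4, C=k + 1/11.
Key eq: (k + 1)·f(k+1) = (k + 3)·f(k) + (k + 1/11).
Bound: deg f ≤ 2.
Match coefficients ⇒ f(k) = k*(3*k - 2)/11.
So s_k = (B(k−1)f/C)·t_k = (k*(k + 3)*(3*k - 2)/(11*k + 1))·t_k = k*(3*k - 2)/((k + 1)*(k + 2)).
Check: Δs_k = (11*k + 1)/(k**3 + 6*k**2 + 11*k + 6). ✓
Σ_(k=1)^(10) t_k = s_(11) − s_(1) = 341/156 − (1/6) = 105/52.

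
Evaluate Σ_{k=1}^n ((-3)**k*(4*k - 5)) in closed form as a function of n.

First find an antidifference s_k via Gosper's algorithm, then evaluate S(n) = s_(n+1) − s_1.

S(n) = 3*(-3)**n*n - 3*(-3)**n + 3

Ratio r(k) = 3*(1 - 4*k)/(4*k - 5).
Normal form (A,B,C) = (-3, 1, k - 5/4).
Need (-3)·f(k+1) − (1)·f(k) = k - 5/4.
Bound: deg f ≤ 1.
Coefficient equations give f(k) = -(k - 2)/4.
Certificate R = B(k−1)f/C = -(k - 2)/(4*k - 5) gives s_k = (-3)**k*(2 - k).
Verify: (-3)**k*(4*k - 5) matches t_k.
Telescope: S(n) = s_(n+1) − s_(1) = (-3)**(n + 1)*(1 - n) − (-3) = 3*(-3)**n*n - 3*(-3)**n + 3.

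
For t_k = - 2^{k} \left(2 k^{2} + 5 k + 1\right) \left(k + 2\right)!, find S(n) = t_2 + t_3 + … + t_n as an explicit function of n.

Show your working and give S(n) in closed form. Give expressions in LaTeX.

S(n) = - 2 \cdot 2^{n} n \left(n + 3\right)! + 96

Step 1: r(k) = 2*(2*k**3 + 15*k**2 + 35*k + 24)/(2*k**2 + 5*k + 1).
So A=2*k + 6 and B=1, with C=k**2 + 5*k/2 + 1/2.
Set up (2*k + 6)·f(k+1) − (1)·f(k) − (k**2 + 5*k/2 + 1/2) = 0.
Bound: deg f ≤ 1.
Coefficient equations give f(k) = (k - 1)/2.
Certificate R = B(k−1)f/C = (k - 1)/(2*k**2 + 5*k + 1) gives s_k = -2**k*(k - 1)*factorial(k + 2).
s_(k+1) − s_k = -2**k*(2*k**2 + 5*k + 1)*factorial(k + 2) = t_k.
Evaluate: s_(n+1) = -2**(n + 1)*n*factorial(n + 3); subtract s_(2) = -96 ⇒ S(n) = -2*2**n*n*factorial(n + 3) + 96.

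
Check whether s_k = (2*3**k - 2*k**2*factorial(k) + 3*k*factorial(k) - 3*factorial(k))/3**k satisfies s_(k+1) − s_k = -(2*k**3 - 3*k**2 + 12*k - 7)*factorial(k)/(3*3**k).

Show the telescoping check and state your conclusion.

s_(k+1) = (6*3**k - 2*k**3*factorial(k) - 3*k**2*factorial(k) - 3*k*factorial(k) - 2*factorial(k))/(3*3**k)
s_(k+1) − s_k = -(2*k**3 - 3*k**2 + 12*k - 7)*factorial(k)/(3*3**k)
(s_(k+1) − s_k) − t_k = 0

valid (s_(k+1) − s_k reduces to t_k)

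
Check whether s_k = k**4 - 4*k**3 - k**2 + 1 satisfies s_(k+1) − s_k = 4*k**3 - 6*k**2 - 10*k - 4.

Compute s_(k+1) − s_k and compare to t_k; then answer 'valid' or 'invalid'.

valid (s_(k+1) − s_k reduces to t_k)

s_(k+1) = k**4 - 7*k**2 - 10*k - 3
s_(k+1) − s_k = 4*k**3 - 6*k**2 - 10*k - 4
(s_(k+1) − s_k) − t_k = 0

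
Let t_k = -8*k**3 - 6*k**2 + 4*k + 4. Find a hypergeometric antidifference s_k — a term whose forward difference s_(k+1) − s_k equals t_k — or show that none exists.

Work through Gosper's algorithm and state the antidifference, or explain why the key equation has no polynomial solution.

t_(k+1)/t_k = (4*k**3 + 15*k**2 + 16*k + 3)/(4*k**3 + 3*k**2 - 2*k - 2).
A = 1, B = 1, C = k**3 + 3*k**2/4 - k/2 - 1/2.
Need (1)·f(k+1) − (1)·f(k) = k**3 + 3*k**2/4 - k/2 - 1/2.
From deg A=0, deg B=0, deg C=3: d=4.
Solving with deg f ≤ 4: f(k) = k*(2*k**3 - 2*k**2 - 3*k - 1)/8.
R(k) = B(k−1)·f(k)/C(k) = k*(2*k**3 - 2*k**2 - 3*k - 1)/(2*(4*k**3 + 3*k**2 - 2*k - 2)); s_k = R·t_k = k*(-2*k**3 + 2*k**2 + 3*k + 1).
Check: Δs_k = -8*k**3 - 6*k**2 + 4*k + 4. ✓

s_k = k*(-2*k**3 + 2*k**2 + 3*k + 1)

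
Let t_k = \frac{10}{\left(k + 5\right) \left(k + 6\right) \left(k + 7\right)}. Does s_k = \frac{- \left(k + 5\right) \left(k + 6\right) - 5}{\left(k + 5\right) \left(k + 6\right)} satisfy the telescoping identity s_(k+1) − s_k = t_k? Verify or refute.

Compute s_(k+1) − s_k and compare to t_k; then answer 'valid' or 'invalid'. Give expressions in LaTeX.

Valid: the claim telescopes to t_k.

s_(k+1) = (-(k + 6)*(k + 7) - 5)/((k + 6)*(k + 7))
s_(k+1) − s_k = 10/(k**3 + 18*k**2 + 107*k + 210)
(s_(k+1) − s_k) − t_k = 0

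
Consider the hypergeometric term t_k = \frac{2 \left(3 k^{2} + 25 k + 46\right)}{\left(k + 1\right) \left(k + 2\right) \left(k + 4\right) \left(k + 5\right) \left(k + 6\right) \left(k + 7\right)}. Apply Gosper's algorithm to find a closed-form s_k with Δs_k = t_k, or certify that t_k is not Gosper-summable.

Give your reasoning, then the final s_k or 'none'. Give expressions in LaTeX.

Ratio r(k) = (k + 1)*(k + 4)*(25*k + 3*(k + 1)**2 + 71)/((k + 3)*(k + 8)*(3*k**2 + 25*k + 46)).
So A=k + 1 and B=k + 8, with C=k**3 + 34*k**2/3 + 121*k/3 + 46.
Key eq: (k + 1)·f(k+1) = (k + 7)·f(k) + (k**3 + 34*k**2/3 + 121*k/3 + 46).
Bound: deg f ≤ 6.
Solve for f: f(k) = k*(k + 2)*(k + 3)*(k + 5)*(k**2 + 11*k + 34)/72 (degree 6 ≤ 6).
Then R = B(k−1)f/C = k*(k + 2)*(k + 5)*(k + 7)*(k**2 + 11*k + 34)/(24*(3*k**2 + 25*k + 46)), so s_k = R(k)·t_k = k*(k**2 + 11*k + 34)/(12*(k**3 + 11*k**2 + 34*k + 24)).
Δs = 2*(3*k**2 + 25*k + 46)/(k**6 + 25*k**5 + 247*k**4 + 1219*k**3 + 3112*k**2 + 3796*k + 1680), as required.

s_k = \frac{k \left(k^{2} + 11 k + 34\right)}{12 \left(k^{3} + 11 k^{2} + 34 k + 24\right)}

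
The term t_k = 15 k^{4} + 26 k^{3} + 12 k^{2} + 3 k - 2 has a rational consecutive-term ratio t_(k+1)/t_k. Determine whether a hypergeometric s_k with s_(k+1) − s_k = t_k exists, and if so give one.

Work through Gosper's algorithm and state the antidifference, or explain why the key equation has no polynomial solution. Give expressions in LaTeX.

The ratio is (15*k**4 + 86*k**3 + 180*k**2 + 165*k + 54)/(15*k**4 + 26*k**3 + 12*k**2 + 3*k - 2).
Factor: A=1; B=1; C=k**4 + 26*k**3/15 + 4*k**2/5 + k/5 - 2/15.
Need (1)·f(k+1) − (1)·f(k) = k**4 + 26*k**3/15 + 4*k**2/5 + k/5 - 2/15.
deg f ≤ 5 (via 0,0,4).
Coefficient equations give f(k) = k*(3*k**4 - k**3 - 4*k**2 + 2*k - 2)/15.
Get s_k = R·t_k = k*(3*k**4 - k**3 - 4*k**2 + 2*k - 2) with R(k) = B(k−1)f(k)/C(k) = k*(3*k**4 - k**3 - 4*k**2 + 2*k - 2)/(15*k**4 + 26*k**3 + 12*k**2 + 3*k - 2).
Δs = 15*k**4 + 26*k**3 + 12*k**2 + 3*k - 2, as required.

s_k = k \left(3 k^{4} - k^{3} - 4 k^{2} + 2 k - 2\right)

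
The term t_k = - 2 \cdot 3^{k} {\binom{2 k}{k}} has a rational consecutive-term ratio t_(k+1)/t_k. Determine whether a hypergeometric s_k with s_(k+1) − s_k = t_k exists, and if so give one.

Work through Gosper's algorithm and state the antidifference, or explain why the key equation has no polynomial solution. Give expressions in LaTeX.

r(k) = 6*(2*k + 1)/(k + 1) after simplifying.
Gosper form: A/B · C(k+1)/C(k) with A=12*k + 6, B=k + 1, C=1.
f must satisfy (12*k + 6)·f(k+1) − (k)·f(k) = 1.
d = -1 from the (1,1,0) case.
deg f ≤ -1 is impossible — no certificate.

not Gosper-summable; s_k does not exist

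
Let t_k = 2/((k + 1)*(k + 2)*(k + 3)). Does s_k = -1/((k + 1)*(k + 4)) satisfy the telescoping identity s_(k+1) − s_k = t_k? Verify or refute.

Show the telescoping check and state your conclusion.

s_(k+1) = -1/((k + 2)*(k + 5))
s_(k+1) − s_k = 2*(k + 3)/(k**4 + 12*k**3 + 49*k**2 + 78*k + 40)
(s_(k+1) − s_k) − t_k = 2*(-3*k - 11)/(k**5 + 15*k**4 + 85*k**3 + 225*k**2 + 274*k + 120)

Invalid: residual 2*(-3*k - 11)/(k**5 + 15*k**4 + 85*k**3 + 225*k**2 + 274*k + 120) ≠ 0.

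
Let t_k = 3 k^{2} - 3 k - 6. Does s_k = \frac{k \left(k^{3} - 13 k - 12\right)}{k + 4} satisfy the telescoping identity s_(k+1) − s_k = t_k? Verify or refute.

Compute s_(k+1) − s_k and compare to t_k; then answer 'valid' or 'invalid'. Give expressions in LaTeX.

s_(k+1) = -(k + 1)*(13*k - (k + 1)**3 + 25)/(k + 5)
s_(k+1) − s_k = (3*k**4 + 22*k**3 + 15*k**2 - 100*k - 96)/(k**2 + 9*k + 20)
(s_(k+1) − s_k) − t_k = 2*(-k**3 - 6*k**2 + 7*k + 12)/(k**2 + 9*k + 20)

Invalid: residual \frac{2 \left(- k^{3} - 6 k^{2} + 7 k + 12\right)}{k^{2} + 9 k + 20} ≠ 0.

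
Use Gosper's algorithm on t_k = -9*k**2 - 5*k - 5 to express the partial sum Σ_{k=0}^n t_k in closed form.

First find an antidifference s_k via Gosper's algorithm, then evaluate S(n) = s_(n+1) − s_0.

S(n) = -3*n**3 - 7*n**2 - 9*n - 5

r(k) = (9*k**2 + 23*k + 19)/(9*k**2 + 5*k + 5) after simplifying.
Factor: A=1; B=1; C=k**2 + 5*k/9 + 5/9.
Need (1)·f(k+1) − (1)·f(k) = k**2 + 5*k/9 + 5/9.
d = 3 from the (0,0,2) case.
Solve for f: f(k) = k*(3*k**2 - 2*k + 4)/9 (degree 3 ≤ 3).
R(k) = B(k−1)·f(k)/C(k) = k*(3*k**2 - 2*k + 4)/(9*k**2 + 5*k + 5); s_k = R·t_k = k*(-3*k**2 + 2*k - 4).
Verify: -9*k**2 - 5*k - 5 matches t_k.
s_(n+1) = -3*n**3 - 7*n**2 - 9*n - 5 and s_(0) = 0, so S(n) = -3*n**3 - 7*n**2 - 9*n - 5.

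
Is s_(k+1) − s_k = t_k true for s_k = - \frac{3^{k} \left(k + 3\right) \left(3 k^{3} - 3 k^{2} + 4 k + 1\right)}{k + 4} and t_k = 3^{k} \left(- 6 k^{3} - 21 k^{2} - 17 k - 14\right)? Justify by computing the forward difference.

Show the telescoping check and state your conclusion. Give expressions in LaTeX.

Invalid: residual \frac{3^{k} \left(6 k^{4} + 42 k^{3} + 104 k^{2} + 78 k + 55\right)}{k^{2} + 9 k + 20} ≠ 0.

s_(k+1) = 3**(k + 1)*(-3*k**4 - 18*k**3 - 31*k**2 - 33*k - 20)/(k + 5)
s_(k+1) − s_k = 3**k*(-6*k**5 - 69*k**4 - 284*k**3 - 483*k**2 - 388*k - 225)/(k**2 + 9*k + 20)
(s_(k+1) − s_k) − t_k = 3**k*(6*k**4 + 42*k**3 + 104*k**2 + 78*k + 55)/(k**2 + 9*k + 20)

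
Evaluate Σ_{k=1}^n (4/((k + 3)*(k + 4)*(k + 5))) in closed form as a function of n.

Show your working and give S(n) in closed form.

Step 1: r(k) = (k + 3)/(k + 6).
So A=k + 3 and B=k + 6, with C=1.
Need (k + 3)·f(k+1) − (k + 5)·f(k) = 1.
Bound: deg f ≤ 2.
Solve for f: f(k) = k*(k + 7)/24 (degree 2 ≤ 2).
Then R = B(k−1)f/C = k*(k + 5)*(k + 7)/24, so s_k = R(k)·t_k = k*(k + 7)/(6*(k + 3)*(k + 4)).
s_(k+1) − s_k = 4/(k**3 + 12*k**2 + 47*k + 60) = t_k.
Telescope: S(n) = s_(n+1) − s_(1) = (n**2 + 9*n + 8)/(6*(n**2 + 9*n + 20)) − (1/15) = n*(n + 9)/(10*(n**2 + 9*n + 20)).

S(n) = n*(n + 9)/(10*(n**2 + 9*n + 20))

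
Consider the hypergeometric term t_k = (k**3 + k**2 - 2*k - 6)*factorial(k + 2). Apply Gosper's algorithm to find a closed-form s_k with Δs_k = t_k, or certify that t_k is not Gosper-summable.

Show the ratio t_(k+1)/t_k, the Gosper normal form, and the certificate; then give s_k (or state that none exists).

Step 1: r(k) = (k**4 + 7*k**3 + 15*k**2 + 3*k - 18)/(k**3 + k**2 - 2*k - 6).
So A=k + 3 and B=1, with C=k**3 + k**2 - 2*k - 6.
Need (k + 3)·f(k+1) − (1)·f(k) = k**3 + k**2 - 2*k - 6.
Degrees (1,0,3) ⇒ d ≤ 2.
Match coefficients ⇒ f(k) = k*(k - 3).
R(k) = B(k−1)·f(k)/C(k) = k*(k - 3)/(k**3 + k**2 - 2*k - 6); s_k = R·t_k = k*(k - 3)*factorial(k + 2).
Check: Δs_k = (k**3 + k**2 - 2*k - 6)*factorial(k + 2). ✓

s_k = k*(k - 3)*factorial(k + 2)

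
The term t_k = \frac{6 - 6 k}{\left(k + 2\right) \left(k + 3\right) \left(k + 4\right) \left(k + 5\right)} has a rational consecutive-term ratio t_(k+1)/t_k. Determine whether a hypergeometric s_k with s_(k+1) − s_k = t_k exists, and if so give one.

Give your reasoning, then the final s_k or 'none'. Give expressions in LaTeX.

The ratio is k*(k + 2)/((k - 1)*(k + 6)).
Take A(k)=k + 2, B(k)=k + 6, C(k)=k - 1.
Set up (k + 2)·f(k+1) − (k + 5)·f(k) − (k - 1) = 0.
deg f ≤ 3 (via 1,1,1).
Match coefficients ⇒ f(k) = -k/2.
R(k) = B(k−1)·f(k)/C(k) = -k*(k + 5)/(2*(k - 1)); s_k = R·t_k = 3*k/((k + 2)*(k + 3)*(k + 4)).
Verify: 6*(1 - k)/(k**4 + 14*k**3 + 71*k**2 + 154*k + 120) matches t_k.

s_k = \frac{3 k}{\left(k + 2\right) \left(k + 3\right) \left(k + 4\right)}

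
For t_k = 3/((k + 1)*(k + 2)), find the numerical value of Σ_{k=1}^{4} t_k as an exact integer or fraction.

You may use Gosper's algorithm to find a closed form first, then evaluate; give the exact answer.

Σ = 1

Compute t_(k+1)/t_k: get (k + 1)/(k + 3).
A = k + 1, B = k + 3, C = 1.
f must satisfy (k + 1)·f(k+1) − (k + 2)·f(k) = 1.
deg f ≤ 1 (via 1,1,0).
Solve for f: f(k) = k (degree 1 ≤ 1).
R(k) = B(k−1)·f(k)/C(k) = k*(k + 2); s_k = R·t_k = 3*k/(k + 1).
Check: Δs_k = 3/(k**2 + 3*k + 2). ✓
Telescoping: Σ = s_(5) − s_(1) = 5/2 − (3/2) = 1.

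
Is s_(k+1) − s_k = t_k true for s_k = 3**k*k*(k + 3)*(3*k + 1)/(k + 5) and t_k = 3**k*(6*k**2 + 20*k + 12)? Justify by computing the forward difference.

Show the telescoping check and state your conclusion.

Invalid: residual 3**k*(-12*k**3 - 94*k**2 - 222*k - 120)/(k**2 + 11*k + 30) ≠ 0.

s_(k+1) = 3**(k + 1)*(k + 1)*(k + 4)*(3*k + 4)/(k + 6)
s_(k+1) − s_k = 3**k*(6*k**4 + 74*k**3 + 318*k**2 + 510*k + 240)/(k**2 + 11*k + 30)
(s_(k+1) − s_k) − t_k = 3**k*(-12*k**3 - 94*k**2 - 222*k - 120)/(k**2 + 11*k + 30)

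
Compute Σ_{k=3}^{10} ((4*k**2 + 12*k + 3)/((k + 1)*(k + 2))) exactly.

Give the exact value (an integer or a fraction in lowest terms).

Σ = 187/6

Step 1: r(k) = (k + 1)*(12*k + 4*(k + 1)**2 + 15)/((k + 3)*(4*k**2 + 12*k + 3)).
Gosper form: A/B · C(k+1)/C(k) with A=k + 1, B=k + 3, C=k**2 + 3*k + 3/4.
Set up (k + 1)·f(k+1) − (k + 2)·f(k) − (k**2 + 3*k + 3/4) = 0.
Degrees (1,1,2) ⇒ d ≤ 2.
Match coefficients ⇒ f(k) = k*(4*k - 1)/4.
Then R = B(k−1)f/C = k*(k + 2)*(4*k - 1)/(4*k**2 + 12*k + 3), so s_k = R(k)·t_k = k*(4*k - 1)/(k + 1).
Check: Δs_k = (4*k**2 + 12*k + 3)/(k**2 + 3*k + 2). ✓
Evaluate s at k=11 and k=3: 473/12 and 33/4; difference 187/6.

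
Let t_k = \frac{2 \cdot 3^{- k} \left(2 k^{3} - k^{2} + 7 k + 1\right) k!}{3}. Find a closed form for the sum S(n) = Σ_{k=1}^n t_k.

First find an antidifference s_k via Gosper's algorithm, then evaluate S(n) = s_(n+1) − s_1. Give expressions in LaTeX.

S(n) = 2 \cdot 3^{- n - 1} \left(- 3^{n} + 2 n^{3} n! + 5 n^{2} n! + 4 n n! + n!\right)

t_(k+1)/t_k = (k + 1)*(7*k + 2*(k + 1)**3 - (k + 1)**2 + 8)/(3*(2*k**3 - k**2 + 7*k + 1)).
Gosper form: A/B · C(k+1)/C(k) with A=k/3 + 1/3, B=1, C=k**3 - k**2/2 + 7*k/2 + 1/2.
Set up (k/3 + 1/3)·f(k+1) − (1)·f(k) − (k**3 - k**2/2 + 7*k/2 + 1/2) = 0.
Degrees (1,0,3) ⇒ d ≤ 2.
Solving with deg f ≤ 2: f(k) = 3*k*(2*k - 1)/2.
Certificate R = B(k−1)f/C = 3*k*(2*k - 1)/(2*k**3 - k**2 + 7*k + 1) gives s_k = 2*k*(2*k - 1)*factorial(k)/3**k.
Δs = 2*(2*k**3 - k**2 + 7*k + 1)*factorial(k)/(3*3**k), as required.
Evaluate: s_(n+1) = 2*3**(-n - 1)*(n + 1)*(2*n + 1)*factorial(n + 1); subtract s_(1) = 2/3 ⇒ S(n) = 2*3**(-n - 1)*(-3**n + 2*n**3*factorial(n) + 5*n**2*factorial(n) + 4*n*factorial(n) + factorial(n)).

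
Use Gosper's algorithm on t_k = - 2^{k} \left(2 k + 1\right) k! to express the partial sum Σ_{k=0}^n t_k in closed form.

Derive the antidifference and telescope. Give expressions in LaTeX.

S(n) = - 2 \cdot 2^{n} \left(n + 1\right)! + 1

Step 1: r(k) = 2*(k + 1)*(2*k + 3)/(2*k + 1).
So A=2*k + 2 and B=1, with C=k + 1/2.
Key eq: (2*k + 2)·f(k+1) = (1)·f(k) + (k + 1/2).
From deg A=1, deg B=0, deg C=1: d=0.
Coefficient equations give f(k) = 1/2.
R(k) = B(k−1)·f(k)/C(k) = 1/(2*k + 1); s_k = R·t_k = -2**k*factorial(k).
Verify: -2**k*(2*k + 1)*factorial(k) matches t_k.
Telescope: S(n) = s_(n+1) − s_(0) = -2**(n + 1)*factorial(n + 1) − (-1) = -2*2**n*factorial(n + 1) + 1.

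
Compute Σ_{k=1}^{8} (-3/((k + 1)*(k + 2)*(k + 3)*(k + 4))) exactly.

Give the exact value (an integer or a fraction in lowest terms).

r(k) = (k + 1)/(k + 5) after simplifying.
A = k + 1, B = k + 5, C = 1.
Need (k + 1)·f(k+1) − (k + 4)·f(k) = 1.
deg f ≤ 3 (via 1,1,0).
Coefficient equations give f(k) = k*(k**2 + 6*k + 11)/18.
Get s_k = R·t_k = k*(-k**2 - 6*k - 11)/(6*(k + 1)*(k + 2)*(k + 3)) with R(k) = B(k−1)f(k)/C(k) = k*(k + 4)*(k**2 + 6*k + 11)/18.
Verify: -3/(k**4 + 10*k**3 + 35*k**2 + 50*k + 24) matches t_k.
Evaluate s at k=9 and k=1: -73/440 and -1/8; difference -9/220.

Σ = -9/220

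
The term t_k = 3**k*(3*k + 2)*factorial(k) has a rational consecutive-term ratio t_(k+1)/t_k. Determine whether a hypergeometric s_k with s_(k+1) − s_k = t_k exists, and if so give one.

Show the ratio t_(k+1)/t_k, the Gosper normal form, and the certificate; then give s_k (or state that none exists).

s_k = 3**k*factorial(k)

Ratio r(k) = 3*(k + 1)*(3*k + 5)/(3*k + 2).
Gosper form: A/B · C(k+1)/C(k) with A=3*k + 3, B=1, C=k + 2/3.
Solve (3*k + 3)·f(k+1) − (1)·f(k) = k + 2/3.
From deg A=1, deg B=0, deg C=1: d=0.
Solve for f: f(k) = 1/3 (degree 0 ≤ 0).
So s_k = (B(k−1)f/C)·t_k = (1/(3*k + 2))·t_k = 3**k*factorial(k).
s_(k+1) − s_k = 3**k*(3*k + 2)*factorial(k) = t_k.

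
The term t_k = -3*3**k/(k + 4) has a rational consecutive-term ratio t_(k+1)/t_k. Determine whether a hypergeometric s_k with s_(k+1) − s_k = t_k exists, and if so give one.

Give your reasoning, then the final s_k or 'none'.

r(k) = 3*(k + 4)/(k + 5) after simplifying.
So A=3*k + 12 and B=k + 5, with C=1.
f must satisfy (3*k + 12)·f(k+1) − (k + 4)·f(k) = 1.
d = -1 from the (1,1,0) case.
deg f ≤ -1 is impossible — no certificate.

none — t_k is not Gosper-summable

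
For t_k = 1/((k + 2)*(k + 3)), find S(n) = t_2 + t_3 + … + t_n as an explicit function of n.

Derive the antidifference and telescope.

t_(k+1)/t_k = (k + 2)/(k + 4).
Take A(k)=k + 2, B(k)=k + 4, C(k)=1.
Need (k + 2)·f(k+1) − (k + 3)·f(k) = 1.
Bound: deg f ≤ 1.
Coefficient equations give f(k) = k/2.
Get s_k = R·t_k = k/(2*(k + 2)) with R(k) = B(k−1)f(k)/C(k) = k*(k + 3)/2.
Verify: 1/(k**2 + 5*k + 6) matches t_k.
Telescope: S(n) = s_(n+1) − s_(2) = (n + 1)/(2*(n + 3)) − (1/4) = (n - 1)/(4*(n + 3)).

S(n) = (n - 1)/(4*(n + 3))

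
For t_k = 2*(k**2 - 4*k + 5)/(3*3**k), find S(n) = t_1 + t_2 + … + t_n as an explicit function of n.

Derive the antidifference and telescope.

S(n) = 3**(-n - 1)*(2*3**n - n**2 + n - 2)

Ratio r(k) = (k**2 - 2*k + 2)/(3*(k**2 - 4*k + 5)).
Normal form (A,B,C) = (1/3, 1, k**2 - 4*k + 5).
Need (1/3)·f(k+1) − (1)·f(k) = k**2 - 4*k + 5.
deg f ≤ 2 (via 0,0,2).
Solve for f: f(k) = -3*(k**2 - 3*k + 4)/2 (degree 2 ≤ 2).
So s_k = (B(k−1)f/C)·t_k = (-3*(k**2 - 3*k + 4)/(2*(k**2 - 4*k + 5)))·t_k = (-k**2 + 3*k - 4)/3**k.
Verify: 2*(k**2 - 4*k + 5)/(3*3**k) matches t_k.
Σ_(k=1)^n t_k = s_(n+1) − s_(1) = (3**(-n - 1)*(-n**2 + n - 2)) − (-2/3), i.e. 3**(-n - 1)*(2*3**n - n**2 + n - 2).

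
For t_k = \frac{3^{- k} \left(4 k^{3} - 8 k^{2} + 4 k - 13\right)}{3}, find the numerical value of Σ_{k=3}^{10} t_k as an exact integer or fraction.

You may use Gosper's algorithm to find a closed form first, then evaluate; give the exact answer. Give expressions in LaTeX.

Σ = 345152/177147

r(k) = (4*k**3 + 4*k**2 - 13)/(3*(4*k**3 - 8*k**2 + 4*k - 13)) after simplifying.
Gosper form: A/B · C(k+1)/C(k) with A=1/3, B=1, C=k**3 - 2*k**2 + k - 13/4.
Need (1/3)·f(k+1) − (1)·f(k) = k**3 - 2*k**2 + k - 13/4.
Bound: deg f ≤ 3.
Solving with deg f ≤ 3: f(k) = -3*(2*k**3 - k**2 + 4*k - 4)/4.
Certificate R = B(k−1)f/C = -3*(2*k**3 - k**2 + 4*k - 4)/(4*k**3 - 8*k**2 + 4*k - 13) gives s_k = (-2*k**3 + k**2 - 4*k + 4)/3**k.
Check: Δs_k = (4*k**3 - 8*k**2 + 4*k - 13)/(3*3**k). ✓
Telescoping: Σ = s_(11) − s_(3) = -2581/177147 − (-53/27) = 345152/177147.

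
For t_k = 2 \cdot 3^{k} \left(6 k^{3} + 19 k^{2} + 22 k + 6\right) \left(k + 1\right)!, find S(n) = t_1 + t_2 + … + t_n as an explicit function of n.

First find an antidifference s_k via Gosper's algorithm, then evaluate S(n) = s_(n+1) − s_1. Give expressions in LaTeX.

Ratio r(k) = 3*(6*k**4 + 49*k**3 + 152*k**2 + 209*k + 106)/(6*k**3 + 19*k**2 + 22*k + 6).
Gosper form: A/B · C(k+1)/C(k) with A=3*k + 6, B=1, C=k**3 + 19*k**2/6 + 11*k/3 + 1.
Need (3*k + 6)·f(k+1) − (1)·f(k) = k**3 + 19*k**2/6 + 11*k/3 + 1.
Bound: deg f ≤ 2.
Solving with deg f ≤ 2: f(k) = k*(2*k - 1)/6.
So s_k = (B(k−1)f/C)·t_k = (k*(2*k - 1)/(6*k**3 + 19*k**2 + 22*k + 6))·t_k = 2*3**k*k*(2*k - 1)*factorial(k + 1).
s_(k+1) − s_k = 2*3**k*(6*k**3 + 19*k**2 + 22*k + 6)*factorial(k + 1) = t_k.
Telescope: S(n) = s_(n+1) − s_(1) = 6*3**n*(n + 1)*(2*n + 1)*factorial(n + 2) − (12) = 12*3**n*n**4*factorial(n) + 54*3**n*n**3*factorial(n) + 84*3**n*n**2*factorial(n) + 54*3**n*n*factorial(n) + 12*3**n*factorial(n) - 12.

S(n) = 12 \cdot 3^{n} n^{4} n! + 54 \cdot 3^{n} n^{3} n! + 84 \cdot 3^{n} n^{2} n! + 54 \cdot 3^{n} n n! + 12 \cdot 3^{n} n! - 12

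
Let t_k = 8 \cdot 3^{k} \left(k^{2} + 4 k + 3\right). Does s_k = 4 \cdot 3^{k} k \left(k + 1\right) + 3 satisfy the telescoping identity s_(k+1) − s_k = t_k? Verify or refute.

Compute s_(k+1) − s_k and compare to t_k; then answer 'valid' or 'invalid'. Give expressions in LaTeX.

valid; difference matches t_k

s_(k+1) = 12*3**k*(k + 1)*(k + 2) + 3
s_(k+1) − s_k = 8*3**k*(k + 1)*(k + 3)
(s_(k+1) − s_k) − t_k = 0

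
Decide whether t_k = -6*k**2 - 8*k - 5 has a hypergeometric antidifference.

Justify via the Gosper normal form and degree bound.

Ratio r(k) = (6*k**2 + 20*k + 19)/(6*k**2 + 8*k + 5).
A = 1, B = 1, C = k**2 + 4*k/3 + 5/6.
f must satisfy (1)·f(k+1) − (1)·f(k) = k**2 + 4*k/3 + 5/6.
deg f ≤ 3 (via 0,0,2).
Coefficient equations give f(k) = k*(2*k**2 + k + 2)/6.
Certificate R = B(k−1)f/C = k*(2*k**2 + k + 2)/(6*k**2 + 8*k + 5) gives s_k = k*(-2*k**2 - k - 2).
Check: Δs_k = -6*k**2 - 8*k - 5. ✓

Yes. s_k = k*(-2*k**2 - k - 2).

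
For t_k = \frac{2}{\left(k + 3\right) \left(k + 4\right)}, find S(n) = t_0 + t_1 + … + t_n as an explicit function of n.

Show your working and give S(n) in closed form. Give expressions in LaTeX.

S(n) = \frac{2 \left(n + 1\right)}{3 \left(n + 4\right)}

Step 1: r(k) = (k + 3)/(k + 5).
So A=k + 3 and B=k + 5, with C=1.
Set up (k + 3)·f(k+1) − (k + 4)·f(k) − (1) = 0.
Degrees (1,1,0) ⇒ d ≤ 1.
A polynomial solution: f(k) = k/3.
Certificate R = B(k−1)f/C = k*(k + 4)/3 gives s_k = 2*k/(3*(k + 3)).
Δs = 2/(k**2 + 7*k + 12), as required.
Σ_(k=0)^n t_k = s_(n+1) − s_(0) = (2*(n + 1)/(3*(n + 4))) − (0), i.e. 2*(n + 1)/(3*(n + 4)).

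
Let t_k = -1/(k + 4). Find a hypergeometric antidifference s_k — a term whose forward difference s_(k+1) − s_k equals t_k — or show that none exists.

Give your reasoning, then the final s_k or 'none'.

Compute t_(k+1)/t_k: get (k + 4)/(k + 5).
Gosper form: A/B · C(k+1)/C(k) with A=k + 4, B=k + 5, C=1.
Need (k + 4)·f(k+1) − (k + 4)·f(k) = 1.
d = 0 from the (1,1,0) case.
Put f(k) = c0: A·f(k+1) − B(k−1)·f(k) − C = -1; need -1 = 0 — inconsistent ⇒ no f, not summable.

none — t_k is not Gosper-summable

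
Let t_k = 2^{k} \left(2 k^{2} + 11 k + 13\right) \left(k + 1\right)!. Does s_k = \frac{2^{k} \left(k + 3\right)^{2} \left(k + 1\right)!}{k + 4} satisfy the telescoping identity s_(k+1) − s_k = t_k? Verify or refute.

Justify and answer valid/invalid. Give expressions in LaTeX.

s_(k+1) = 2**(k + 1)*(k + 4)**2*factorial(k + 2)/(k + 5)
s_(k+1) − s_k = 2**k*(2*k**4 + 27*k**3 + 133*k**2 + 281*k + 211)*factorial(k + 1)/((k + 4)*(k + 5))
(s_(k+1) − s_k) − t_k = -2**k*(2*k + 7)*(k**2 + 6*k + 7)*factorial(k + 1)/((k + 4)*(k + 5))

Invalid: residual - \frac{2^{k} \left(2 k + 7\right) \left(k^{2} + 6 k + 7\right) \left(k + 1\right)!}{\left(k + 4\right) \left(k + 5\right)} ≠ 0.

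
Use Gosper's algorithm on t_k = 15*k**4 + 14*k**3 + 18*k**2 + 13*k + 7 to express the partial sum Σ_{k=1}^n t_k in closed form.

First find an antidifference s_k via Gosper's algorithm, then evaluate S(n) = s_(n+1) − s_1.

Ratio r(k) = (15*k**4 + 74*k**3 + 150*k**2 + 151*k + 67)/(15*k**4 + 14*k**3 + 18*k**2 + 13*k + 7).
Factor: A=1; B=1; C=k**4 + 14*k**3/15 + 6*k**2/5 + 13*k/15 + 7/15.
Solve (1)·f(k+1) − (1)·f(k) = k**4 + 14*k**3/15 + 6*k**2/5 + 13*k/15 + 7/15.
Bound: deg f ≤ 5.
Coefficient equations give f(k) = k*(3*k**4 - 4*k**3 + 4*k**2 + k + 3)/15.
So s_k = (B(k−1)f/C)·t_k = (k*(3*k**4 - 4*k**3 + 4*k**2 + k + 3)/(15*k**4 + 14*k**3 + 18*k**2 + 13*k + 7))·t_k = k*(3*k**4 - 4*k**3 + 4*k**2 + k + 3).
Check: Δs_k = 15*k**4 + 14*k**3 + 18*k**2 + 13*k + 7. ✓
Σ_(k=1)^n t_k = s_(n+1) − s_(1) = (3*n**5 + 11*n**4 + 18*n**3 + 19*n**2 + 16*n + 7) − (7), i.e. n*(3*n**4 + 11*n**3 + 18*n**2 + 19*n + 16).

S(n) = n*(3*n**4 + 11*n**3 + 18*n**2 + 19*n + 16)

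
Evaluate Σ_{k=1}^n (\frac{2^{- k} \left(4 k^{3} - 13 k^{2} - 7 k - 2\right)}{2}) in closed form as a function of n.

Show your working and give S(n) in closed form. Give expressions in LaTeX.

S(n) = \frac{2^{- n} \left(10 \cdot 2^{n} - 4 n^{3} - 11 n^{2} - 13 n - 10\right)}{2}

The ratio is (4*k**3 - k**2 - 21*k - 18)/(2*(4*k**3 - 13*k**2 - 7*k - 2)).
Take A(k)=1/2, B(k)=1, C(k)=k**3 - 13*k**2/4 - 7*k/4 - 1/2.
Key eq: (1/2)·f(k+1) = (1)·f(k) + (k**3 - 13*k**2/4 - 7*k/4 - 1/2).
d = 3 from the (0,0,3) case.
A polynomial solution: f(k) = -(4*k**3 - k**2 + 3*k + 4)/2.
Certificate R = B(k−1)f/C = -2*(4*k**3 - k**2 + 3*k + 4)/(4*k**3 - 13*k**2 - 7*k - 2) gives s_k = (-4*k**3 + k**2 - 3*k - 4)/2**k.
Verify: (4*k**3 - 13*k**2 - 7*k - 2)/(2*2**k) matches t_k.
Telescope: S(n) = s_(n+1) − s_(1) = 2**(-n - 1)*(-4*n**3 - 11*n**2 - 13*n - 10) − (-5) = (10*2**n - 4*n**3 - 11*n**2 - 13*n - 10)/(2*2**n).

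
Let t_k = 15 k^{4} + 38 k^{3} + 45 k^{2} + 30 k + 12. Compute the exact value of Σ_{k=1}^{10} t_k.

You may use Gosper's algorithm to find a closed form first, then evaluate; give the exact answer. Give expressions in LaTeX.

Σ = 514040

Compute t_(k+1)/t_k: get (15*k**4 + 98*k**3 + 249*k**2 + 294*k + 140)/(15*k**4 + 38*k**3 + 45*k**2 + 30*k + 12).
So A=1 and B=1, with C=k**4 + 38*k**3/15 + 3*k**2 + 2*k + 4/5.
Key eq: (1)·f(k+1) = (1)·f(k) + (k**4 + 38*k**3/15 + 3*k**2 + 2*k + 4/5).
deg f ≤ 5 (via 0,0,4).
Solve for f: f(k) = k*(3*k**4 + 2*k**3 + k**2 + 2*k + 4)/15 (degree 5 ≤ 5).
R(k) = B(k−1)·f(k)/C(k) = k*(3*k**4 + 2*k**3 + k**2 + 2*k + 4)/(15*k**4 + 38*k**3 + 45*k**2 + 30*k + 12); s_k = R·t_k = k*(3*k**4 + 2*k**3 + k**2 + 2*k + 4).
s_(k+1) − s_k = 15*k**4 + 38*k**3 + 45*k**2 + 30*k + 12 = t_k.
Telescoping: Σ = s_(11) − s_(1) = 514052 − (12) = 514040.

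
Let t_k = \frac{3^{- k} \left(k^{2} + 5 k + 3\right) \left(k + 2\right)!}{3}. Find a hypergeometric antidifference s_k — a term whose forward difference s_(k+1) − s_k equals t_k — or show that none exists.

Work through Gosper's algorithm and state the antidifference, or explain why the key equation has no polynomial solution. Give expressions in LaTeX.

s_k = 3^{- k} \left(k + 4\right) \left(k + 2\right)!

Step 1: r(k) = (k + 3)*(5*k + (k + 1)**2 + 8)/(3*(k**2 + 5*k + 3)).
Gosper form: A/B · C(k+1)/C(k) with A=k/3 + 1, B=1, C=k**2 + 5*k + 3.
f must satisfy (k/3 + 1)·f(k+1) − (1)·f(k) = k**2 + 5*k + 3.
d = 1 from the (1,0,2) case.
Solving with deg f ≤ 1: f(k) = 3*(k + 4).
Get s_k = R·t_k = (k + 4)*factorial(k + 2)/3**k with R(k) = B(k−1)f(k)/C(k) = 3*(k + 4)/(k**2 + 5*k + 3).
Verify: (k**2 + 5*k + 3)*factorial(k + 2)/(3*3**k) matches t_k.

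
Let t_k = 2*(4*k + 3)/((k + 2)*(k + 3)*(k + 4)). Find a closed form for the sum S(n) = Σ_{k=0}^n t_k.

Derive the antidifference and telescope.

S(n) = (11*n**2 + 29*n + 18)/(6*(n**2 + 7*n + 12))

Ratio r(k) = (k + 2)*(4*k + 7)/((k + 5)*(4*k + 3)).
So A=k + 2 and B=k + 5, with C=k + 3/4.
f must satisfy (k + 2)·f(k+1) − (k + 4)·f(k) = k + 3/4.
Bound: deg f ≤ 2.
Match coefficients ⇒ f(k) = k*(11*k + 7)/48.
Then R = B(k−1)f/C = k*(k + 4)*(11*k + 7)/(12*(4*k + 3)), so s_k = R(k)·t_k = k*(11*k + 7)/(6*(k + 2)*(k + 3)).
Check: Δs_k = 2*(4*k + 3)/(k**3 + 9*k**2 + 26*k + 24). ✓
Σ_(k=0)^n t_k = s_(n+1) − s_(0) = ((11*n**2 + 29*n + 18)/(6*(n**2 + 7*n + 12))) − (0), i.e. (11*n**2 + 29*n + 18)/(6*(n**2 + 7*n + 12)).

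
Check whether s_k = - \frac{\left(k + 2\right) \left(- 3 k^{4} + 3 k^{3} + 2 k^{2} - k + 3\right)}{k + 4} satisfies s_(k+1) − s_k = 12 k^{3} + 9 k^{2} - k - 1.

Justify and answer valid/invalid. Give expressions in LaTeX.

Invalid: residual \frac{2 \left(- 9 k^{4} - 60 k^{3} - 37 k^{2} + 6 k + 1\right)}{k^{2} + 9 k + 20} ≠ 0.

s_(k+1) = (3*k**5 + 18*k**4 + 34*k**3 + 21*k**2 - 4*k - 12)/(k + 5)
s_(k+1) − s_k = (12*k**5 + 99*k**4 + 200*k**3 + 96*k**2 - 17*k - 18)/(k**2 + 9*k + 20)
(s_(k+1) − s_k) − t_k = 2*(-9*k**4 - 60*k**3 - 37*k**2 + 6*k + 1)/(k**2 + 9*k + 20)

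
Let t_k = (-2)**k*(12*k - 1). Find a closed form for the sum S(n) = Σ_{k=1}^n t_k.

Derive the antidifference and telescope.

Compute t_(k+1)/t_k: get 2*(-12*k - 11)/(12*k - 1).
Take A(k)=-2, B(k)=1, C(k)=k - 1/12.
Need (-2)·f(k+1) − (1)·f(k) = k - 1/12.
deg f ≤ 1 (via 0,0,1).
Match coefficients ⇒ f(k) = -(4*k - 3)/12.
R(k) = B(k−1)·f(k)/C(k) = -(4*k - 3)/(12*k - 1); s_k = R·t_k = (-2)**k*(3 - 4*k).
Check: Δs_k = (-2)**k*(12*k - 1). ✓
Σ_(k=1)^n t_k = s_(n+1) − s_(1) = (2*(-2)**n*(4*n + 1)) − (2), i.e. 8*(-2)**n*n + 2*(-2)**n - 2.

S(n) = 8*(-2)**n*n + 2*(-2)**n - 2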